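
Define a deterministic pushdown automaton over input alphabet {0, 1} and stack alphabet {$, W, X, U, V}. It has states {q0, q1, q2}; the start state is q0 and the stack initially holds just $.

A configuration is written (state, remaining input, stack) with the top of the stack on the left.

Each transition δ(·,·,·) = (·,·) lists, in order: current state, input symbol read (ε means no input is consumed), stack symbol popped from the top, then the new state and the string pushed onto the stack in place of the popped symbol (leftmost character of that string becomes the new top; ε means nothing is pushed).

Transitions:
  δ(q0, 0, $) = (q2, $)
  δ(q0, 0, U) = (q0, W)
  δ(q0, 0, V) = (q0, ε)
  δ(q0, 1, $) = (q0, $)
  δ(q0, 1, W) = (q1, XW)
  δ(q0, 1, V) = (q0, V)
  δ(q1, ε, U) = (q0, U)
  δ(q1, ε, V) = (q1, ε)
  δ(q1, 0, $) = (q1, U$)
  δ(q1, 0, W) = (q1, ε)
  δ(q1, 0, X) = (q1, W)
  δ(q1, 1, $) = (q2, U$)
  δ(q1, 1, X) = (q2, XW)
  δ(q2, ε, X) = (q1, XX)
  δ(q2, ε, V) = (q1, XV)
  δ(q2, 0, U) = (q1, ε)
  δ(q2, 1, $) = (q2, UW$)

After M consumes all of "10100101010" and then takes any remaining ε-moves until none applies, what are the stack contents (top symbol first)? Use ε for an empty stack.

(q0, 10100101010, $) ⊢ (q0, 0100101010, $) ⊢ (q2, 100101010, $) ⊢ (q2, 00101010, UW$) ⊢ (q1, 0101010, W$) ⊢ (q1, 101010, $) ⊢ (q2, 01010, U$) ⊢ (q1, 1010, $) ⊢ (q2, 010, U$) ⊢ (q1, 10, $) ⊢ (q2, 0, U$) ⊢ (q1, ε, $)
All input consumed in state q1 with stack $.

$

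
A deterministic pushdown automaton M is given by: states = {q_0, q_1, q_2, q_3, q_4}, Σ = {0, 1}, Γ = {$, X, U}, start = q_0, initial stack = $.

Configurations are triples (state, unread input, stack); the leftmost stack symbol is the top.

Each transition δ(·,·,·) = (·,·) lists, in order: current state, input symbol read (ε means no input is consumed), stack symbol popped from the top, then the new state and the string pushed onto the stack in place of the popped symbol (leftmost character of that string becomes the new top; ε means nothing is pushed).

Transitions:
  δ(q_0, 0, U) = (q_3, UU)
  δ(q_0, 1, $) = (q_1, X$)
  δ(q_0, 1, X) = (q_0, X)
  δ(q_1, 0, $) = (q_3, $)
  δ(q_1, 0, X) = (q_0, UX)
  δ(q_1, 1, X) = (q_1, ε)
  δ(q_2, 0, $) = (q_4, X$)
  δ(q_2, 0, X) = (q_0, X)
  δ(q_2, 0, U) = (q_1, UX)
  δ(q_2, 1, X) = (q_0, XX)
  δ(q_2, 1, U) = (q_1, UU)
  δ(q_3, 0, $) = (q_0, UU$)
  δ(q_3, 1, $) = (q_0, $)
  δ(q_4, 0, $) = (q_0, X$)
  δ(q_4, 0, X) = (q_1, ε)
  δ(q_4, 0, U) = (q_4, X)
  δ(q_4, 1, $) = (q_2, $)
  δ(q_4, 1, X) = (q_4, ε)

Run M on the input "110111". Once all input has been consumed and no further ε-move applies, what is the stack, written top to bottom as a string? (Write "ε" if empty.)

(q_0, 110111, $)
  read 1, top $: go to q_1, push X$ → (q_1, 10111, X$)
  read 1, top X: go to q_1, push ε → (q_1, 0111, $)
  read 0, top $: go to q_3, push $ → (q_3, 111, $)
  read 1, top $: go to q_0, push $ → (q_0, 11, $)
  read 1, top $: go to q_1, push X$ → (q_1, 1, X$)
  read 1, top X: go to q_1, push ε → (q_1, ε, $)
All input consumed in state q_1 with stack $.

$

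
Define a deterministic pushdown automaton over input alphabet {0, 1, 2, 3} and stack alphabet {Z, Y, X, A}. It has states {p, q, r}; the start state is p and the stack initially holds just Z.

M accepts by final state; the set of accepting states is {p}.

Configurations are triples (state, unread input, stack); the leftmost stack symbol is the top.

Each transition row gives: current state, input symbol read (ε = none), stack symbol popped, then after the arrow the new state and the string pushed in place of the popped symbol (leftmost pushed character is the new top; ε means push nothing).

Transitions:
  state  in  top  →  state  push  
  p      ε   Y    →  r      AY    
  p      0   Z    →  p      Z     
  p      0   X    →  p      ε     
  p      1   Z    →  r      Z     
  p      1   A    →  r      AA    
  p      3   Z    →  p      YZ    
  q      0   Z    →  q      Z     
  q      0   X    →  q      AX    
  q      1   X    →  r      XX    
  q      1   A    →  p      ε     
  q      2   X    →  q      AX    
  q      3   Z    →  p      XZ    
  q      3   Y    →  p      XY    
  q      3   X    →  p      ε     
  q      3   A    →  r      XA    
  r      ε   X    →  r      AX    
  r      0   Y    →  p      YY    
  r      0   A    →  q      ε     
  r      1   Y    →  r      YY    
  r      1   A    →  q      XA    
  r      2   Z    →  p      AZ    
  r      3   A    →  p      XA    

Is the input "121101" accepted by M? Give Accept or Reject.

Accept

(p, 121101, Z) ⊢ (r, 21101, Z) ⊢ (p, 1101, AZ) ⊢ (r, 101, AAZ) ⊢ (q, 01, XAAZ) ⊢ (q, 1, AXAAZ) ⊢ (p, ε, XAAZ)
All input consumed; state p ∈ F.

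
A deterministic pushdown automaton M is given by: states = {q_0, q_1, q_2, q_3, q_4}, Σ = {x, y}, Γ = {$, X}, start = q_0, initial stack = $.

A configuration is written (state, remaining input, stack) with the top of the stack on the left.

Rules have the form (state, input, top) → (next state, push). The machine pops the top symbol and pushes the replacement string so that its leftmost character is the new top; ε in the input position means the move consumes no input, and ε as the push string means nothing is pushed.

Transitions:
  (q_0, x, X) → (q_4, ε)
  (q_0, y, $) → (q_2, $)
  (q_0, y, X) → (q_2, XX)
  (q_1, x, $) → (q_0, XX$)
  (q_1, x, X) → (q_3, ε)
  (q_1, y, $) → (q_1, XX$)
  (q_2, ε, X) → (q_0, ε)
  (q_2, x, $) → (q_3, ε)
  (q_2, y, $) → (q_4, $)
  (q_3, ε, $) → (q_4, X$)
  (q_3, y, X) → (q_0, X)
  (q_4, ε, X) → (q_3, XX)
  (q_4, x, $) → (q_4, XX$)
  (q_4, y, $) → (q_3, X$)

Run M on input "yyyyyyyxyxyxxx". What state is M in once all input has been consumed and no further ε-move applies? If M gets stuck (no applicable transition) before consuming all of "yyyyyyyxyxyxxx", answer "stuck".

stuck

(q_0, yyyyyyyxyxyxxx, $) ⊢ (q_2, yyyyyyxyxyxxx, $) ⊢ (q_4, yyyyyxyxyxxx, $) ⊢ (q_3, yyyyxyxyxxx, X$) ⊢ (q_0, yyyxyxyxxx, X$) ⊢ (q_2, yyxyxyxxx, XX$) ⊢ (q_0, yyxyxyxxx, X$) ⊢ (q_2, yxyxyxxx, XX$) ⊢ (q_0, yxyxyxxx, X$) ⊢ (q_2, xyxyxxx, XX$) ⊢ (q_0, xyxyxxx, X$) ⊢ (q_4, yxyxxx, $) ⊢ (q_3, xyxxx, X$)
No transition for (q_3, x, top X); M blocks with input xyxxx remaining.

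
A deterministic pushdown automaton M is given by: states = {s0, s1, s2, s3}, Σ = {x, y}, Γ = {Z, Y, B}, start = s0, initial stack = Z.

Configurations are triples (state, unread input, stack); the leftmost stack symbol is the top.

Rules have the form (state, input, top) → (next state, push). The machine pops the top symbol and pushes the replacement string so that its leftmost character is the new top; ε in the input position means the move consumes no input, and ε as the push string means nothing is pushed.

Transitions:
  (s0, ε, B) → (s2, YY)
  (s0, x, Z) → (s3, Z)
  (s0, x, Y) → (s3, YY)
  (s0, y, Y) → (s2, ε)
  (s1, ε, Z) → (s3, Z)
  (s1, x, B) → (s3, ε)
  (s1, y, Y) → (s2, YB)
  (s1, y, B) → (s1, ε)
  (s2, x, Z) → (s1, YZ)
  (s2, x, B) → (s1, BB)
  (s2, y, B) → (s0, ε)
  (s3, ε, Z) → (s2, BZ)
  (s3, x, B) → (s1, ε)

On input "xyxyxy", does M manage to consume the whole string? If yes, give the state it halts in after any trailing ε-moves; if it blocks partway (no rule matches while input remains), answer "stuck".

s0

(s0, xyxyxy, Z)
  read x, top Z: go to s3, push Z → (s3, yxyxy, Z)
  ε-move, top Z: go to s2, push BZ → (s2, yxyxy, BZ)
  read y, top B: go to s0, push ε → (s0, xyxy, Z)
  read x, top Z: go to s3, push Z → (s3, yxy, Z)
  ε-move, top Z: go to s2, push BZ → (s2, yxy, BZ)
  read y, top B: go to s0, push ε → (s0, xy, Z)
  read x, top Z: go to s3, push Z → (s3, y, Z)
  ε-move, top Z: go to s2, push BZ → (s2, y, BZ)
  read y, top B: go to s0, push ε → (s0, ε, Z)
All input consumed; M is in state s0.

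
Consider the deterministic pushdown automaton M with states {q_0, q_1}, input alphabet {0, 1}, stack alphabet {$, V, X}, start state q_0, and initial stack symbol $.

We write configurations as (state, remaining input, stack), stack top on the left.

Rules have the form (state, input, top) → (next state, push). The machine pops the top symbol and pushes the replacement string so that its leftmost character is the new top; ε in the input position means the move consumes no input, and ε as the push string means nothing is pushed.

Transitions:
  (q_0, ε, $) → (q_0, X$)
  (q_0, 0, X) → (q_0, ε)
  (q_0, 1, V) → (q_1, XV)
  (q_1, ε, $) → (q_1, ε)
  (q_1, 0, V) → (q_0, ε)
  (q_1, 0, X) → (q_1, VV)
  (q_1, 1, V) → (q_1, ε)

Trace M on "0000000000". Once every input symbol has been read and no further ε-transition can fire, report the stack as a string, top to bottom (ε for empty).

(q_0, 0000000000, $)
  ε-move, top $: go to q_0, push X$ → (q_0, 0000000000, X$)
  read 0, top X: go to q_0, push ε → (q_0, 000000000, $)
  ε-move, top $: go to q_0, push X$ → (q_0, 000000000, X$)
  read 0, top X: go to q_0, push ε → (q_0, 00000000, $)
  ε-move, top $: go to q_0, push X$ → (q_0, 00000000, X$)
  read 0, top X: go to q_0, push ε → (q_0, 0000000, $)
  ε-move, top $: go to q_0, push X$ → (q_0, 0000000, X$)
  read 0, top X: go to q_0, push ε → (q_0, 000000, $)
  ε-move, top $: go to q_0, push X$ → (q_0, 000000, X$)
  read 0, top X: go to q_0, push ε → (q_0, 00000, $)
  ε-move, top $: go to q_0, push X$ → (q_0, 00000, X$)
  read 0, top X: go to q_0, push ε → (q_0, 0000, $)
  ε-move, top $: go to q_0, push X$ → (q_0, 0000, X$)
  read 0, top X: go to q_0, push ε → (q_0, 000, $)
  ε-move, top $: go to q_0, push X$ → (q_0, 000, X$)
  read 0, top X: go to q_0, push ε → (q_0, 00, $)
  ε-move, top $: go to q_0, push X$ → (q_0, 00, X$)
  read 0, top X: go to q_0, push ε → (q_0, 0, $)
  ε-move, top $: go to q_0, push X$ → (q_0, 0, X$)
  read 0, top X: go to q_0, push ε → (q_0, ε, $)
  ε-move, top $: go to q_0, push X$ → (q_0, ε, X$)
All input consumed in state q_0 with stack X$.

X$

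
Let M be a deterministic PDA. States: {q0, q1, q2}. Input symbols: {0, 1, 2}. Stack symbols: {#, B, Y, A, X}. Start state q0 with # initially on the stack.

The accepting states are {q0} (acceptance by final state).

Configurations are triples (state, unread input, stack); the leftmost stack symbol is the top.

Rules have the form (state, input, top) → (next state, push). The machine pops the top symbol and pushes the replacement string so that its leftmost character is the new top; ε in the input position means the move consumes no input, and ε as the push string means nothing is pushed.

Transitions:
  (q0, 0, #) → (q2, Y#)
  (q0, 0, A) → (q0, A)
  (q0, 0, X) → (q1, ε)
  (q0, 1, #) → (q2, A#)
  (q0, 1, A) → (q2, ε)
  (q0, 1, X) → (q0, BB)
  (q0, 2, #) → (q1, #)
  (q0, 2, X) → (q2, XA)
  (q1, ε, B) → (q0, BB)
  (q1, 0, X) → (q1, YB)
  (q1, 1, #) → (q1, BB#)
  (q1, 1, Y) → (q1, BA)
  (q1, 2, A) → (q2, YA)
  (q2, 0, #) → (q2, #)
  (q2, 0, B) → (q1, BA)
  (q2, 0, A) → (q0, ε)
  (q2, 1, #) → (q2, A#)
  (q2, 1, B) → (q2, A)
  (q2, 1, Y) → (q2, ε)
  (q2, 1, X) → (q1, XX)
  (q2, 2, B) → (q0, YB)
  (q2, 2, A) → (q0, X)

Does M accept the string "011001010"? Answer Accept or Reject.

Accept

(q0, 011001010, #)
  read 0, top #: go to q2, push Y# → (q2, 11001010, Y#)
  read 1, top Y: go to q2, push ε → (q2, 1001010, #)
  read 1, top #: go to q2, push A# → (q2, 001010, A#)
  read 0, top A: go to q0, push ε → (q0, 01010, #)
  read 0, top #: go to q2, push Y# → (q2, 1010, Y#)
  read 1, top Y: go to q2, push ε → (q2, 010, #)
  read 0, top #: go to q2, push # → (q2, 10, #)
  read 1, top #: go to q2, push A# → (q2, 0, A#)
  read 0, top A: go to q0, push ε → (q0, ε, #)
All input consumed; state q0 ∈ F.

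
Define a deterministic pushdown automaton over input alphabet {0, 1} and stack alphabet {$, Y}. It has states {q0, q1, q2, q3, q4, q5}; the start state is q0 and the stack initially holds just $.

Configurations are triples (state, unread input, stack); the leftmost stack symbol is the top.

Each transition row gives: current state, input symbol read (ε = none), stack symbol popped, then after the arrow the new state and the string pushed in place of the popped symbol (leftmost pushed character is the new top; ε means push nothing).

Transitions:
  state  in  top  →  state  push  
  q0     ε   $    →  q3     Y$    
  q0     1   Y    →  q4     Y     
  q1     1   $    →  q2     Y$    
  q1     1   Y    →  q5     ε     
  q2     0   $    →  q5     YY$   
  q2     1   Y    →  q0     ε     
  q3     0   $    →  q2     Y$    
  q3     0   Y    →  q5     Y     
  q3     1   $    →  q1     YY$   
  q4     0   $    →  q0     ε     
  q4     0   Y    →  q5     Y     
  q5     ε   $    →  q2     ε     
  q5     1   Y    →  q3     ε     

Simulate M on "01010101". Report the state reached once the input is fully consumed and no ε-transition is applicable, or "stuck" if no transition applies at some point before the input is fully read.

q3

(q0, 01010101, $) ⊢ (q3, 01010101, Y$) ⊢ (q5, 1010101, Y$) ⊢ (q3, 010101, $) ⊢ (q2, 10101, Y$) ⊢ (q0, 0101, $) ⊢ (q3, 0101, Y$) ⊢ (q5, 101, Y$) ⊢ (q3, 01, $) ⊢ (q2, 1, Y$) ⊢ (q0, ε, $) ⊢ (q3, ε, Y$)
All input consumed; M is in state q3.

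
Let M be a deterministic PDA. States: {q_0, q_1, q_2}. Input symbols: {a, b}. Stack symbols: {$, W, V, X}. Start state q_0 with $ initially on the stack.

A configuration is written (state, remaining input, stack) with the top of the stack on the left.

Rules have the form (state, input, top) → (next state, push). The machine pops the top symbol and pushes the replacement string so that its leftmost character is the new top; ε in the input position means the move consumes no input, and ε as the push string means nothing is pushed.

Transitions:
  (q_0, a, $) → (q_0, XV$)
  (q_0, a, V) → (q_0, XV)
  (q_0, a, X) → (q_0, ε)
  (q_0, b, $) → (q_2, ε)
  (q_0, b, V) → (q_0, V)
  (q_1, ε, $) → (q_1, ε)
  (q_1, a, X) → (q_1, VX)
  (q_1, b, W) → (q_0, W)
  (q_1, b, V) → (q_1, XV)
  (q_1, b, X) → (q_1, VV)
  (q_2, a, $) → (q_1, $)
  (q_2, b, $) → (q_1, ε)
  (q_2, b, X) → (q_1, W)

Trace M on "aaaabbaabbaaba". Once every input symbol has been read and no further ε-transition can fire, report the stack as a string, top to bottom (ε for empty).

XV$

(q_0, aaaabbaabbaaba, $) ⊢ (q_0, aaabbaabbaaba, XV$) ⊢ (q_0, aabbaabbaaba, V$) ⊢ (q_0, abbaabbaaba, XV$) ⊢ (q_0, bbaabbaaba, V$) ⊢ (q_0, baabbaaba, V$) ⊢ (q_0, aabbaaba, V$) ⊢ (q_0, abbaaba, XV$) ⊢ (q_0, bbaaba, V$) ⊢ (q_0, baaba, V$) ⊢ (q_0, aaba, V$) ⊢ (q_0, aba, XV$) ⊢ (q_0, ba, V$) ⊢ (q_0, a, V$) ⊢ (q_0, ε, XV$)
All input consumed in state q_0 with stack XV$.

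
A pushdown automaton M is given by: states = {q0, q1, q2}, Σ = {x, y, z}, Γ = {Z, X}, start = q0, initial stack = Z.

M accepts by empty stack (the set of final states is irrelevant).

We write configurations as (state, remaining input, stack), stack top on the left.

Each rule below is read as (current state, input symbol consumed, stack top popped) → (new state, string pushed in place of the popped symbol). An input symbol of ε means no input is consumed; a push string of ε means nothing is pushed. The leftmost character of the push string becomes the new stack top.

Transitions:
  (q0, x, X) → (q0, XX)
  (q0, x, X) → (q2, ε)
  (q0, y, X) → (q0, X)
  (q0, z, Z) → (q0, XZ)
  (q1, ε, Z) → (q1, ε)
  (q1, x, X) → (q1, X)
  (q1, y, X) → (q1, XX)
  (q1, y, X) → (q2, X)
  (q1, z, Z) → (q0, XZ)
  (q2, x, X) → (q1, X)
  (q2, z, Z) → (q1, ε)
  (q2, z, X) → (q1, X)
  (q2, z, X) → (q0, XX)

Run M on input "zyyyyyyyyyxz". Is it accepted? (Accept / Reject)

One accepting computation: (q0, zyyyyyyyyyxz, Z) ⊢ (q0, yyyyyyyyyxz, XZ) ⊢ (q0, yyyyyyyyxz, XZ) ⊢ (q0, yyyyyyyxz, XZ) ⊢ (q0, yyyyyyxz, XZ) ⊢ (q0, yyyyyxz, XZ) ⊢ (q0, yyyyxz, XZ) ⊢ (q0, yyyxz, XZ) ⊢ (q0, yyxz, XZ) ⊢ (q0, yxz, XZ) ⊢ (q0, xz, XZ) ⊢ (q2, z, Z) ⊢ (q1, ε, ε)
All input consumed and the stack is empty.

Accept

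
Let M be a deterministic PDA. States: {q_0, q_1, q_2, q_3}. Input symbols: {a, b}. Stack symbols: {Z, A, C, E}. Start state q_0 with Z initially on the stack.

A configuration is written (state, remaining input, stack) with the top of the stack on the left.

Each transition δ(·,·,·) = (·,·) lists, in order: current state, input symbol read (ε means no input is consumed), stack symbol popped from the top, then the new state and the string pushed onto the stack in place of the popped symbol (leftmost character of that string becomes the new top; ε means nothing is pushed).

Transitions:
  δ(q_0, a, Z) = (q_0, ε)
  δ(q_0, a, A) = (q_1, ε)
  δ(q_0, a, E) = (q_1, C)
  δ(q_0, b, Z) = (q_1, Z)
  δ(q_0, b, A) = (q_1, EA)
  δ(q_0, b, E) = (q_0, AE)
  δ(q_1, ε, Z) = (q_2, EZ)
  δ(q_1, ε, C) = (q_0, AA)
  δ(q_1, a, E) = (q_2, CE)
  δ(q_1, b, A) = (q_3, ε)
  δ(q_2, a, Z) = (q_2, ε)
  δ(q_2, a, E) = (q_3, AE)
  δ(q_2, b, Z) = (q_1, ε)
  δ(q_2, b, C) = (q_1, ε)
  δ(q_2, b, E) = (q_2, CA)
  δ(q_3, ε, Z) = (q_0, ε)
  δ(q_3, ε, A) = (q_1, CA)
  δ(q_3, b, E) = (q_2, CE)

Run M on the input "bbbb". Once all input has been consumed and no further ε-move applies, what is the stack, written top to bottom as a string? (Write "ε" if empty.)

(q_0, bbbb, Z)
  read b, top Z: go to q_1, push Z → (q_1, bbb, Z)
  ε-move, top Z: go to q_2, push EZ → (q_2, bbb, EZ)
  read b, top E: go to q_2, push CA → (q_2, bb, CAZ)
  read b, top C: go to q_1, push ε → (q_1, b, AZ)
  read b, top A: go to q_3, push ε → (q_3, ε, Z)
  ε-move, top Z: go to q_0, push ε → (q_0, ε, ε)
All input consumed in state q_0 with stack ε.

ε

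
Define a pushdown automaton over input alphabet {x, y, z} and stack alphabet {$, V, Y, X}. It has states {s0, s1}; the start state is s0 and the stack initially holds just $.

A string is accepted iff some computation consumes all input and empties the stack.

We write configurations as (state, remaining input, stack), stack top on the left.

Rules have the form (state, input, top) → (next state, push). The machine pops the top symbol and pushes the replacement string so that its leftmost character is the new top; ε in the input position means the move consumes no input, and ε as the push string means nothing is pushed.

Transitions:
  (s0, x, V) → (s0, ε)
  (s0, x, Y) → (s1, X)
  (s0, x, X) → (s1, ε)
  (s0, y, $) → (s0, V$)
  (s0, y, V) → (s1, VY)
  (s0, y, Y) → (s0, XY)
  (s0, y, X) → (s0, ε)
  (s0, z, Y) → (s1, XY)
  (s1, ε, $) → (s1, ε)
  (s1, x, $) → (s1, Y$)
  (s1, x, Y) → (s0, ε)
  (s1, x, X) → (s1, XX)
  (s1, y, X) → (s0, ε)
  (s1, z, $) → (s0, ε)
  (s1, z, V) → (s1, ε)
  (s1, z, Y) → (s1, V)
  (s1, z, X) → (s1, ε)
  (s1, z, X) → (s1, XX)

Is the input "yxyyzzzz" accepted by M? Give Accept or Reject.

Accept

One accepting computation: (s0, yxyyzzzz, $) ⊢ (s0, xyyzzzz, V$) ⊢ (s0, yyzzzz, $) ⊢ (s0, yzzzz, V$) ⊢ (s1, zzzz, VY$) ⊢ (s1, zzz, Y$) ⊢ (s1, zz, V$) ⊢ (s1, z, $) ⊢ (s0, ε, ε)
All input consumed and the stack is empty.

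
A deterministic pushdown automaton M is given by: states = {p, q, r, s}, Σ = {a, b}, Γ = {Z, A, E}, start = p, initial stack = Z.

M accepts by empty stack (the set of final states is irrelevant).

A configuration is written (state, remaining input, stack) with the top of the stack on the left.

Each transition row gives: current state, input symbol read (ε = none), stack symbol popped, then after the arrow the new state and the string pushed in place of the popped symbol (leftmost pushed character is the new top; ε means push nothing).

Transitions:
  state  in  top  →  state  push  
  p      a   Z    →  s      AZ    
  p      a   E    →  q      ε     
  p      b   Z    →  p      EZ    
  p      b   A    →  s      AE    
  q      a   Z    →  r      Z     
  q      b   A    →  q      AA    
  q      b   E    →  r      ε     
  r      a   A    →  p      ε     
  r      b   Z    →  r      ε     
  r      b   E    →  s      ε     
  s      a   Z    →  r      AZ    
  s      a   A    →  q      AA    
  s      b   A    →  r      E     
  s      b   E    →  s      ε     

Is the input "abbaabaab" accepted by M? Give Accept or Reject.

(p, abbaabaab, Z)
  read a, top Z: go to s, push AZ → (s, bbaabaab, AZ)
  read b, top A: go to r, push E → (r, baabaab, EZ)
  read b, top E: go to s, push ε → (s, aabaab, Z)
  read a, top Z: go to r, push AZ → (r, abaab, AZ)
  read a, top A: go to p, push ε → (p, baab, Z)
  read b, top Z: go to p, push EZ → (p, aab, EZ)
  read a, top E: go to q, push ε → (q, ab, Z)
  read a, top Z: go to r, push Z → (r, b, Z)
  read b, top Z: go to r, push ε → (r, ε, ε)
All input consumed and the stack is empty.

Accept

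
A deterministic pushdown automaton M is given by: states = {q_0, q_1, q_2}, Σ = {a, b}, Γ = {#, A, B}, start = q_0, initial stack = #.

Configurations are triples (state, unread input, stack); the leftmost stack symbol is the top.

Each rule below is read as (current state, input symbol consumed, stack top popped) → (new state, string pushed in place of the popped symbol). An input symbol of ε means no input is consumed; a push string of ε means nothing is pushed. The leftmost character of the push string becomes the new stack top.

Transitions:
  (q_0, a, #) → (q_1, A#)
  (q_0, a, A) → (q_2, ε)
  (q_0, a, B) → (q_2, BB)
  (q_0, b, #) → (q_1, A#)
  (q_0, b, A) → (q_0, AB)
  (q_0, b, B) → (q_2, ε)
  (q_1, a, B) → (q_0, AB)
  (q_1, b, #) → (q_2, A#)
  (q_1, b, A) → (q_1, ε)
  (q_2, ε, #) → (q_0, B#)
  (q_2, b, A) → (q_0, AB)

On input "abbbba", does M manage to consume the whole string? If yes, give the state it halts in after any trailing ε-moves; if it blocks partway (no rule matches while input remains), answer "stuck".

q_2

(q_0, abbbba, #) ⊢ (q_1, bbbba, A#) ⊢ (q_1, bbba, #) ⊢ (q_2, bba, A#) ⊢ (q_0, ba, AB#) ⊢ (q_0, a, ABB#) ⊢ (q_2, ε, BB#)
All input consumed; M is in state q_2.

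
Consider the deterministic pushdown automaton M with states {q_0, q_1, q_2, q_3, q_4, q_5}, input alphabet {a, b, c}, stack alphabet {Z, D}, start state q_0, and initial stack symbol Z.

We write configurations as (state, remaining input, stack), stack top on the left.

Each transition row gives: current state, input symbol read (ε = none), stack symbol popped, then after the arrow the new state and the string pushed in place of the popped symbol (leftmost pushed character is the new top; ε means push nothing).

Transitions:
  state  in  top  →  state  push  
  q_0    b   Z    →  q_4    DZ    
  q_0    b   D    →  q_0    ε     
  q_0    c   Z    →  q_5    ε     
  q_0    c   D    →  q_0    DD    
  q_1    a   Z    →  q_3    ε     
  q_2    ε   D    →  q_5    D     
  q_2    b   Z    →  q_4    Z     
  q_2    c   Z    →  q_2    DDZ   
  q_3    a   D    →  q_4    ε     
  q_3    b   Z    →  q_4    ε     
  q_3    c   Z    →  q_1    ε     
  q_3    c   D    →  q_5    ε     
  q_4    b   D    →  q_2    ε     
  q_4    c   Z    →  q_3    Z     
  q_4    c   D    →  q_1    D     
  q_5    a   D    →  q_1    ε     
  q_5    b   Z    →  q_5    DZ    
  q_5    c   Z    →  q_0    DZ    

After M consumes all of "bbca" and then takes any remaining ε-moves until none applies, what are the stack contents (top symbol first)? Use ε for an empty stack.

DZ

(q_0, bbca, Z)
  read b, top Z: go to q_4, push DZ → (q_4, bca, DZ)
  read b, top D: go to q_2, push ε → (q_2, ca, Z)
  read c, top Z: go to q_2, push DDZ → (q_2, a, DDZ)
  ε-move, top D: go to q_5, push D → (q_5, a, DDZ)
  read a, top D: go to q_1, push ε → (q_1, ε, DZ)
All input consumed in state q_1 with stack DZ.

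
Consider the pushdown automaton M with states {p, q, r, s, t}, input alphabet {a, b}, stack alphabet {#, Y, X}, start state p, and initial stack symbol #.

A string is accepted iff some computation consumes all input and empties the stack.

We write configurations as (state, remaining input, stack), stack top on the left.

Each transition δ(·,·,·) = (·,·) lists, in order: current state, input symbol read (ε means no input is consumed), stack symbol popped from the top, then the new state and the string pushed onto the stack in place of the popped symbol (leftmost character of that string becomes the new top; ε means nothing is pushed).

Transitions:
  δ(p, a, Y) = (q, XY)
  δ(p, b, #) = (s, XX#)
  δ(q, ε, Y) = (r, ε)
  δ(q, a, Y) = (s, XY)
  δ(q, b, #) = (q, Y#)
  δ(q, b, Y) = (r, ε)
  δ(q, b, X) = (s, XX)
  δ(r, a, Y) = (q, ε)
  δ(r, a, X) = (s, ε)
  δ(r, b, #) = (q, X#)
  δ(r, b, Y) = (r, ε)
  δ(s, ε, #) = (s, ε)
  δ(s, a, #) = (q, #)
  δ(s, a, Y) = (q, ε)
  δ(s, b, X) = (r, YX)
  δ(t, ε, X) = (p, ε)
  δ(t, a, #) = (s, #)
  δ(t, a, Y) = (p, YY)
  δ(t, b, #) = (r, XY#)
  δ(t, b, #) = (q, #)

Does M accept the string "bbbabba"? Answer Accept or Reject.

Accept

One accepting computation: (p, bbbabba, #) ⊢ (s, bbabba, XX#) ⊢ (r, babba, YXX#) ⊢ (r, abba, XX#) ⊢ (s, bba, X#) ⊢ (r, ba, YX#) ⊢ (r, a, X#) ⊢ (s, ε, #) ⊢ (s, ε, ε)
All input consumed and the stack is empty.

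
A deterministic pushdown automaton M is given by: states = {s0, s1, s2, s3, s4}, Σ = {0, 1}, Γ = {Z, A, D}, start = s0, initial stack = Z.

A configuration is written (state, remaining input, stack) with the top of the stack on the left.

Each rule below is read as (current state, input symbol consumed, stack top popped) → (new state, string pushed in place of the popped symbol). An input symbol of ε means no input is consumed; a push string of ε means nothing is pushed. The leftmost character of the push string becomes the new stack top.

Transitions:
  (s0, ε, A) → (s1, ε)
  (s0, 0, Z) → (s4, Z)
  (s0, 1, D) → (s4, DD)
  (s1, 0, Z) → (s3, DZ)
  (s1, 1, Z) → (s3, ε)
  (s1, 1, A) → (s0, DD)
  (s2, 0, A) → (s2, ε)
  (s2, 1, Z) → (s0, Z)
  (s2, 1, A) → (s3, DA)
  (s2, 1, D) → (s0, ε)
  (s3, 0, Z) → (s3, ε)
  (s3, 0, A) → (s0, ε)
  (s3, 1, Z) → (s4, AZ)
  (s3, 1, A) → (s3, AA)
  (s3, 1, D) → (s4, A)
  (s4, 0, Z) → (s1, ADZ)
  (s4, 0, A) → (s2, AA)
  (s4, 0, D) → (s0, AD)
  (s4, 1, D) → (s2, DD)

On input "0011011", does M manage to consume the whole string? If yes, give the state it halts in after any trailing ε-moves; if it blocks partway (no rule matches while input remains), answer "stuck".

stuck

(s0, 0011011, Z)
  read 0, top Z: go to s4, push Z → (s4, 011011, Z)
  read 0, top Z: go to s1, push ADZ → (s1, 11011, ADZ)
  read 1, top A: go to s0, push DD → (s0, 1011, DDDZ)
  read 1, top D: go to s4, push DD → (s4, 011, DDDDZ)
  read 0, top D: go to s0, push AD → (s0, 11, ADDDDZ)
  ε-move, top A: go to s1, push ε → (s1, 11, DDDDZ)
No transition for (s1, 1, top D); M blocks with input 11 remaining.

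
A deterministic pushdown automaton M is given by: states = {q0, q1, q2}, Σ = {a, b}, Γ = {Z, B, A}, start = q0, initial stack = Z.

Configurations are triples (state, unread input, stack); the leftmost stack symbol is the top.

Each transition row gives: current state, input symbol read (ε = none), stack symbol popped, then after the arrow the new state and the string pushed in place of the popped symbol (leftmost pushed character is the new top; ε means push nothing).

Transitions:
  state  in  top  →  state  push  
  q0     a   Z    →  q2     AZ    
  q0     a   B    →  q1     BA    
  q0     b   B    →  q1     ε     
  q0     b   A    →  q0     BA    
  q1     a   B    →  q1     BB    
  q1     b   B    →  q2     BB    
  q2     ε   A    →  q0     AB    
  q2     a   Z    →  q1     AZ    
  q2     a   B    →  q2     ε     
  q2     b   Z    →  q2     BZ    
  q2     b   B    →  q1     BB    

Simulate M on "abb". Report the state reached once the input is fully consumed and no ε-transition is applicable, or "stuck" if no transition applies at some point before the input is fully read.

(q0, abb, Z) ⊢ (q2, bb, AZ) ⊢ (q0, bb, ABZ) ⊢ (q0, b, BABZ) ⊢ (q1, ε, ABZ)
All input consumed; M is in state q1.

q1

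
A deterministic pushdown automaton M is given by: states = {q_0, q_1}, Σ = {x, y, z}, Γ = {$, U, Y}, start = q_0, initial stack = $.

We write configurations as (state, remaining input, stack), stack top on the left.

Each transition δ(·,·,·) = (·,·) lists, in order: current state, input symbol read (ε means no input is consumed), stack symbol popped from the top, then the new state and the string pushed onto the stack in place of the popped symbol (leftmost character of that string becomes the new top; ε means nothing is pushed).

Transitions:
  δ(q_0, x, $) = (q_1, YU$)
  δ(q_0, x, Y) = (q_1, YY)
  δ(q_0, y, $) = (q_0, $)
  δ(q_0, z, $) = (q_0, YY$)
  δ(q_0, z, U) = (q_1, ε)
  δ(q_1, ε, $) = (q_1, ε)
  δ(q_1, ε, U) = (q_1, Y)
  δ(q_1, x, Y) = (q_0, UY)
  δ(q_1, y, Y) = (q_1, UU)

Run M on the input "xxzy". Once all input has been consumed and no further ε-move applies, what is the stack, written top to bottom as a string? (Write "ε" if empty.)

YUU$

(q_0, xxzy, $) ⊢ (q_1, xzy, YU$) ⊢ (q_0, zy, UYU$) ⊢ (q_1, y, YU$) ⊢ (q_1, ε, UUU$) ⊢ (q_1, ε, YUU$)
All input consumed in state q_1 with stack YUU$.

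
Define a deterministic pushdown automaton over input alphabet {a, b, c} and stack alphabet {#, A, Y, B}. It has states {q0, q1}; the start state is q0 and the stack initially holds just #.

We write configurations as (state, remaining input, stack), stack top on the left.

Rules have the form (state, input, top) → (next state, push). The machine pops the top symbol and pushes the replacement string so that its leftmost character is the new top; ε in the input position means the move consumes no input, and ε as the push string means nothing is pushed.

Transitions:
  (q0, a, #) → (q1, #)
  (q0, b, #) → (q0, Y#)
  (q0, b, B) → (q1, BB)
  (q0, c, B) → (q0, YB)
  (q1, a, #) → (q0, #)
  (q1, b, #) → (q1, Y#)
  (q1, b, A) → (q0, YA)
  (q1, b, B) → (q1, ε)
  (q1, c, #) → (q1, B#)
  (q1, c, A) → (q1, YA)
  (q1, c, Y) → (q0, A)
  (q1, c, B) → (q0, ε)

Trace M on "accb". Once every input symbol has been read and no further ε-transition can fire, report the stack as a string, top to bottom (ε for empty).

Y#

(q0, accb, #)
  read a, top #: go to q1, push # → (q1, ccb, #)
  read c, top #: go to q1, push B# → (q1, cb, B#)
  read c, top B: go to q0, push ε → (q0, b, #)
  read b, top #: go to q0, push Y# → (q0, ε, Y#)
All input consumed in state q0 with stack Y#.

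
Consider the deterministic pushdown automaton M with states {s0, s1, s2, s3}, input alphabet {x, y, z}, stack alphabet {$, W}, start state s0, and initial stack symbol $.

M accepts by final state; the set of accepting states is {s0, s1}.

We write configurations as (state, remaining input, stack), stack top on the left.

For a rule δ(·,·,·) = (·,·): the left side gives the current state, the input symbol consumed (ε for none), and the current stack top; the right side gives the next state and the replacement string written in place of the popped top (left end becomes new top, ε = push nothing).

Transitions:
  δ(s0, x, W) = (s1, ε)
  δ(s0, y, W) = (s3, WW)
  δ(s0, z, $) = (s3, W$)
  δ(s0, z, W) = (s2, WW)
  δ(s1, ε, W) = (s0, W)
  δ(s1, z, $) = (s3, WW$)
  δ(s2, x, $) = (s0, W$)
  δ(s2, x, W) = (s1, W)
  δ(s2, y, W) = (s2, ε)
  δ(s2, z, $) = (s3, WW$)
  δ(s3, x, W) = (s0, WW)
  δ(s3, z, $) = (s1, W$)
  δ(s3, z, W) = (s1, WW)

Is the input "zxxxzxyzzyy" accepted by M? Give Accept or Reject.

(s0, zxxxzxyzzyy, $)
  read z, top $: go to s3, push W$ → (s3, xxxzxyzzyy, W$)
  read x, top W: go to s0, push WW → (s0, xxzxyzzyy, WW$)
  read x, top W: go to s1, push ε → (s1, xzxyzzyy, W$)
  ε-move, top W: go to s0, push W → (s0, xzxyzzyy, W$)
  read x, top W: go to s1, push ε → (s1, zxyzzyy, $)
  read z, top $: go to s3, push WW$ → (s3, xyzzyy, WW$)
  read x, top W: go to s0, push WW → (s0, yzzyy, WWW$)
  read y, top W: go to s3, push WW → (s3, zzyy, WWWW$)
  read z, top W: go to s1, push WW → (s1, zyy, WWWWW$)
  ε-move, top W: go to s0, push W → (s0, zyy, WWWWW$)
  read z, top W: go to s2, push WW → (s2, yy, WWWWWW$)
  read y, top W: go to s2, push ε → (s2, y, WWWWW$)
  read y, top W: go to s2, push ε → (s2, ε, WWWW$)
All input consumed; state s2 ∉ F and no further ε-move applies.

Reject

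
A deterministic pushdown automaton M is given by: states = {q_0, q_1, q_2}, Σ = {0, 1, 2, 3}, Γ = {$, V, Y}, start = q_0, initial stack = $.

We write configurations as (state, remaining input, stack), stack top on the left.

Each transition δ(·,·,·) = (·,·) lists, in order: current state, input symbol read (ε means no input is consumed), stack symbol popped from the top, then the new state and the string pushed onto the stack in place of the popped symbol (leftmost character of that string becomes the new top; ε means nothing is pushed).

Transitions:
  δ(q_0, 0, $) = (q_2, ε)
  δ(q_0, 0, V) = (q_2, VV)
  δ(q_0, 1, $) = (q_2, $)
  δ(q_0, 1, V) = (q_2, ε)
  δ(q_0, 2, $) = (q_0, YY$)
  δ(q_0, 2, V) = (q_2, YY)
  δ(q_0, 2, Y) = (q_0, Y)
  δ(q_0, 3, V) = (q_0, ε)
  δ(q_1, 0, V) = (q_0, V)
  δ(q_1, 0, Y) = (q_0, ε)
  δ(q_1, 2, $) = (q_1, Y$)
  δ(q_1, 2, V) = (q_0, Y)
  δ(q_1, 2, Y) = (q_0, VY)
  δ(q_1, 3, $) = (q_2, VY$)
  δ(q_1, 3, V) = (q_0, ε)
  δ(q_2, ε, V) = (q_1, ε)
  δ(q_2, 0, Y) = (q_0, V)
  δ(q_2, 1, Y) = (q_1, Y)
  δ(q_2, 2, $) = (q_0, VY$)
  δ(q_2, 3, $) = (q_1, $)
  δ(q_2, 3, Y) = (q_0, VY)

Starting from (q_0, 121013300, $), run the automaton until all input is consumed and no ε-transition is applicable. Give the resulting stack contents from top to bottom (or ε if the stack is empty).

(q_0, 121013300, $)
  read 1, top $: go to q_2, push $ → (q_2, 21013300, $)
  read 2, top $: go to q_0, push VY$ → (q_0, 1013300, VY$)
  read 1, top V: go to q_2, push ε → (q_2, 013300, Y$)
  read 0, top Y: go to q_0, push V → (q_0, 13300, V$)
  read 1, top V: go to q_2, push ε → (q_2, 3300, $)
  read 3, top $: go to q_1, push $ → (q_1, 300, $)
  read 3, top $: go to q_2, push VY$ → (q_2, 00, VY$)
  ε-move, top V: go to q_1, push ε → (q_1, 00, Y$)
  read 0, top Y: go to q_0, push ε → (q_0, 0, $)
  read 0, top $: go to q_2, push ε → (q_2, ε, ε)
All input consumed in state q_2 with stack ε.

ε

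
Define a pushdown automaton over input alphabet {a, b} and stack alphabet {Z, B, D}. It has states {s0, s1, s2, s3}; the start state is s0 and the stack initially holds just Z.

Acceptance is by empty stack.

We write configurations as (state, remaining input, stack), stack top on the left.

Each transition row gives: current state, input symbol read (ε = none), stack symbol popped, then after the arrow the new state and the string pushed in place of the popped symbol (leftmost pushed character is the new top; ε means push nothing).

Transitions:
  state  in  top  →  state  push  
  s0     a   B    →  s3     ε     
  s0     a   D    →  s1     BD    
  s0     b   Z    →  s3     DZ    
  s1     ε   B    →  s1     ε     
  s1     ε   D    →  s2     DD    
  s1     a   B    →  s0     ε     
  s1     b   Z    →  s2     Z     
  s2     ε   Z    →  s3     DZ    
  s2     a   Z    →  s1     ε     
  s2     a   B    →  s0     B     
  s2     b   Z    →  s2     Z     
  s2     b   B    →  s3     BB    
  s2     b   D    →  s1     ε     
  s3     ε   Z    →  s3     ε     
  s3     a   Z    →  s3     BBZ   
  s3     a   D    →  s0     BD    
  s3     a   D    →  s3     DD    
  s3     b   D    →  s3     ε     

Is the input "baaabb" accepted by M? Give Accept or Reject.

Accept

One accepting computation: (s0, baaabb, Z) ⊢ (s3, aaabb, DZ) ⊢ (s0, aabb, BDZ) ⊢ (s3, abb, DZ) ⊢ (s3, bb, DDZ) ⊢ (s3, b, DZ) ⊢ (s3, ε, Z) ⊢ (s3, ε, ε)
All input consumed and the stack is empty.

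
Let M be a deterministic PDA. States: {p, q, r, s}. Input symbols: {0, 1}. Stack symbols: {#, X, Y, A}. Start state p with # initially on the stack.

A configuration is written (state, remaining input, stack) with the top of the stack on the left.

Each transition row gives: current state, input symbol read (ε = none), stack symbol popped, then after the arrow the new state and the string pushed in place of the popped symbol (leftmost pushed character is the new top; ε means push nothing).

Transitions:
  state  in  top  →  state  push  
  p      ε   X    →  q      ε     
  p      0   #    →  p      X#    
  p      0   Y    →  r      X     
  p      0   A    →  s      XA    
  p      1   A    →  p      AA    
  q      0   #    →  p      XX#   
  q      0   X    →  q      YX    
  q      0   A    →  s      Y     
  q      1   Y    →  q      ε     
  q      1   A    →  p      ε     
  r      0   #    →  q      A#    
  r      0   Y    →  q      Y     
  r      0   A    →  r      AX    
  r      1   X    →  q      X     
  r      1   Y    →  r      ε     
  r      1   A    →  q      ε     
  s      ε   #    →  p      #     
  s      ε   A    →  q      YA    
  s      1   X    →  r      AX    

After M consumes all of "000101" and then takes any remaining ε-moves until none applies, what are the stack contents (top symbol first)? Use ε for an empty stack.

X#

(p, 000101, #) ⊢ (p, 00101, X#) ⊢ (q, 00101, #) ⊢ (p, 0101, XX#) ⊢ (q, 0101, X#) ⊢ (q, 101, YX#) ⊢ (q, 01, X#) ⊢ (q, 1, YX#) ⊢ (q, ε, X#)
All input consumed in state q with stack X#.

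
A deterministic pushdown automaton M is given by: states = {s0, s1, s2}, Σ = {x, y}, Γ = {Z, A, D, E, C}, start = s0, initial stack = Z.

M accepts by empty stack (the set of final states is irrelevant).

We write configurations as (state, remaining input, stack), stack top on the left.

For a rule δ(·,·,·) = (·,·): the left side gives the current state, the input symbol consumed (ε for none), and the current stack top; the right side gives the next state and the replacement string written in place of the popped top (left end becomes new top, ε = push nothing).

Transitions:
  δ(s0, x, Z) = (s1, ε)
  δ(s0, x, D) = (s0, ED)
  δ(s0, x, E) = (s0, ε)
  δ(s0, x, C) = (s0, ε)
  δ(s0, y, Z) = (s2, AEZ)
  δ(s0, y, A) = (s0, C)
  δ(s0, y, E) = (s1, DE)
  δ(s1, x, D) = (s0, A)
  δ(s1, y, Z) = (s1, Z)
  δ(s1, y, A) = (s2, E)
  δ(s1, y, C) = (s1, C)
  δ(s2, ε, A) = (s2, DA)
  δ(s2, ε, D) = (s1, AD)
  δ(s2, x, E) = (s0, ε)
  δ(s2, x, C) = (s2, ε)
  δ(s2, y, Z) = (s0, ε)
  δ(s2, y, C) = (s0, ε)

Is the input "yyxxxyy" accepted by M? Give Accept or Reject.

Reject

(s0, yyxxxyy, Z) ⊢ (s2, yxxxyy, AEZ) ⊢ (s2, yxxxyy, DAEZ) ⊢ (s1, yxxxyy, ADAEZ) ⊢ (s2, xxxyy, EDAEZ) ⊢ (s0, xxyy, DAEZ) ⊢ (s0, xyy, EDAEZ) ⊢ (s0, yy, DAEZ)
No transition applies at (s0, yy, DAEZ); input not fully consumed.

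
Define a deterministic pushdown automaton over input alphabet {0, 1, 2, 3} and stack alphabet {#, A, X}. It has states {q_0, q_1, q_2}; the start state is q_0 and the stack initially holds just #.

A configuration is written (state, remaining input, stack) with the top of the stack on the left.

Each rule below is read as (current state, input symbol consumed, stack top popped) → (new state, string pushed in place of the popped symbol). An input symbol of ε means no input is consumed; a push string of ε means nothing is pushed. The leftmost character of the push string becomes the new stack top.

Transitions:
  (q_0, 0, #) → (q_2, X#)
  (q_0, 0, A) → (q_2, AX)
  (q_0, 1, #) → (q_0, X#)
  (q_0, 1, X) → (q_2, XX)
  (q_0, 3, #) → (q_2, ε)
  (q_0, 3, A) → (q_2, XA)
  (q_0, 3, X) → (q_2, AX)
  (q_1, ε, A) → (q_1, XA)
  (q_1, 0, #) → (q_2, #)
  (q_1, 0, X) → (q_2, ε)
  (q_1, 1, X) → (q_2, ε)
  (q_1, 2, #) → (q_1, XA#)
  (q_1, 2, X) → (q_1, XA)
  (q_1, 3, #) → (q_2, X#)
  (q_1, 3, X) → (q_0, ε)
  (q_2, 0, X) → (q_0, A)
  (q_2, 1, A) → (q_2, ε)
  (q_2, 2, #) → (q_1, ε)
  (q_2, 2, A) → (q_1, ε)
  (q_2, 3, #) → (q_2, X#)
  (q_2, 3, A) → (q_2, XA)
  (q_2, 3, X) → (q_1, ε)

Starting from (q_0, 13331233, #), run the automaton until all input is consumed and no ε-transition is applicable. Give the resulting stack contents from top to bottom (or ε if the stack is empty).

ε

(q_0, 13331233, #)
  read 1, top #: go to q_0, push X# → (q_0, 3331233, X#)
  read 3, top X: go to q_2, push AX → (q_2, 331233, AX#)
  read 3, top A: go to q_2, push XA → (q_2, 31233, XAX#)
  read 3, top X: go to q_1, push ε → (q_1, 1233, AX#)
  ε-move, top A: go to q_1, push XA → (q_1, 1233, XAX#)
  read 1, top X: go to q_2, push ε → (q_2, 233, AX#)
  read 2, top A: go to q_1, push ε → (q_1, 33, X#)
  read 3, top X: go to q_0, push ε → (q_0, 3, #)
  read 3, top #: go to q_2, push ε → (q_2, ε, ε)
All input consumed in state q_2 with stack ε.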